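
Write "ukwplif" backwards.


Input string: 'ukwplif'
Operation: reverse character order
Original order: 'u' -> 'k' -> 'w' -> 'p' -> 'l' -> 'i' -> 'f'
Reversed order: 'f' -> 'i' -> 'l' -> 'p' -> 'w' -> 'k' -> 'u'
Result: filpwku


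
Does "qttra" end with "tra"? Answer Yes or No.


Input string: 'qttra'
Suffix to check: 'tra'
Last 3 characters of input: 'tra'
Match: True
Result: Yes


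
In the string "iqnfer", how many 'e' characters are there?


Input string: 'iqnfer'
Target character: 'e'
Scan each position: s[4]='e'
Matches found at indices: 4
Total: 1


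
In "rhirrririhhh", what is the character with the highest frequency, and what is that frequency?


Input: 'rhirrririhhh'
Operation: tally each character
Counts: 'h':4, 'i':3, 'r':5
Maximum: 'r' appears 5 times


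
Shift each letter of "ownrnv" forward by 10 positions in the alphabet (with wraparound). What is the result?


Input: 'ownrnv', shift = 10
Operation: for each letter, (position + 10) mod 26
Mapping: 'o'(14+10=24)->'y', 'w'(22+10=32, 32 mod 26=6)->'g', 'n'(13+10=23)->'x', 'r'(17+10=27, 27 mod 26=1)->'b', 'n'(13+10=23)->'x', 'v'(21+10=31, 31 mod 26=5)->'f'
Result: ygxbxf


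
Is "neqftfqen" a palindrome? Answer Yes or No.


Input string: 'neqftfqen'
Reversed: 'neqftfqen'
Compare pairs: s[0]='n' vs s[8]='n' (match), s[1]='e' vs s[7]='e' (match), s[2]='q' vs s[6]='q' (match), s[3]='f' vs s[5]='f' (match)
Palindrome: Yes


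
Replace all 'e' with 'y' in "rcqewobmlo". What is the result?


Input string: 'rcqewobmlo'
Operation: replace 'e' with 'y'
Positions of 'e': 3
After replacement: rcqywobmlo


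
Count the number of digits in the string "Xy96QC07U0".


Input string: 'Xy96QC07U0'
Operation: count digit characters (0-9)
Scan: 'X', 'y', '9'(digit), '6'(digit), 'Q', 'C', '0'(digit), '7'(digit), 'U', '0'(digit)
Digits found: 5
Result: 5


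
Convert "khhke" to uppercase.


Input string: 'khhke'
Operation: convert each letter to uppercase
Mapping: 'k'->'K', 'h'->'H', 'h'->'H', 'k'->'K', 'e'->'E'
Result: KHHKE


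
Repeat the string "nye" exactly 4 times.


Input string: 'nye'
Operation: repeat 4 times
Concatenation: 'nye' + 'nye' + 'nye' + 'nye'
Result: nyenyenyenye


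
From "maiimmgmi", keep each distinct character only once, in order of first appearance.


Input: 'maiimmgmi'
Operation: keep first occurrence of each character
Scan: s[0]='m' new -> keep; s[1]='a' new -> keep; s[2]='i' new -> keep; s[3]='i' seen -> skip; s[4]='m' seen -> skip; s[5]='m' seen -> skip; s[6]='g' new -> keep; s[7]='m' seen -> skip; s[8]='i' seen -> skip
Result: maig


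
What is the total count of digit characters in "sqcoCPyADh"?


Input string: 'sqcoCPyADh'
Operation: count digit characters (0-9)
Scan: 's', 'q', 'c', 'o', 'C', 'P', 'y', 'A', 'D', 'h'
Digits found: 0
Result: 0


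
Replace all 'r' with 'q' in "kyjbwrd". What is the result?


Input string: 'kyjbwrd'
Operation: replace 'r' with 'q'
Positions of 'r': 5
After replacement: kyjbwqd


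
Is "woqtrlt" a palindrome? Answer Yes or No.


Input string: 'woqtrlt'
Reversed: 'tlrtqow'
Compare pairs: s[0]='w' vs s[6]='t' (mismatch), s[1]='o' vs s[5]='l' (mismatch), s[2]='q' vs s[4]='r' (mismatch)
Palindrome: No


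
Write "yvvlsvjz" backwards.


Input string: 'yvvlsvjz'
Operation: reverse character order
Original order: 'y' -> 'v' -> 'v' -> 'l' -> 's' -> 'v' -> 'j' -> 'z'
Reversed order: 'z' -> 'j' -> 'v' -> 's' -> 'l' -> 'v' -> 'v' -> 'y'
Result: zjvslvvy


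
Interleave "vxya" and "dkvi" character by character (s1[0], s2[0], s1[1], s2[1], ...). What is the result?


String 1: 'vxya'
String 2: 'dkvi'
Operation: alternate characters
Pairs: 'v'+'d', 'x'+'k', 'y'+'v', 'a'+'i'
Result: vdxkyvai


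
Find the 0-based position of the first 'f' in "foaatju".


Input string: 'foaatju'
Target: 'f'
Scanning left to right: s[0]='f'
First match at index: 0


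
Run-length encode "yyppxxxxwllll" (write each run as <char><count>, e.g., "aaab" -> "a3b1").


Input: 'yyppxxxxwllll'
Operation: identify consecutive runs
Runs: 'yy' -> y2, 'pp' -> p2, 'xxxx' -> x4, 'w' -> w1, 'llll' -> l4
Encoded: y2p2x4w1l4


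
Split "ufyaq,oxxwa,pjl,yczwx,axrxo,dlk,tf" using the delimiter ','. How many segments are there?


Input string: 'ufyaq,oxxwa,pjl,yczwx,axrxo,dlk,tf'
Delimiter: ','
Split result: 'ufyaq', 'oxxwa', 'pjl', 'yczwx', 'axrxo', 'dlk', 'tf'
Number of parts: 7


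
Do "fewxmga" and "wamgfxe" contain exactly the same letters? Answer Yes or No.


String 1: 'fewxmga' -> sorted: 'aefgmwx'
String 2: 'wamgfxe' -> sorted: 'aefgmwx'
Compare sorted forms: 'aefgmwx' == 'aefgmwx'
Anagram: Yes


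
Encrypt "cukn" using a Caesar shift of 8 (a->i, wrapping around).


Input: 'cukn', shift = 8
Operation: for each letter, (position + 8) mod 26
Mapping: 'c'(2+8=10)->'k', 'u'(20+8=28, 28 mod 26=2)->'c', 'k'(10+8=18)->'s', 'n'(13+8=21)->'v'
Result: kcsv


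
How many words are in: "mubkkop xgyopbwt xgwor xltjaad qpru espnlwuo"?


Input string: 'mubkkop xgyopbwt xgwor xltjaad qpru espnlwuo'
Operation: split by spaces
Words found: 'mubkkop', 'xgyopbwt', 'xgwor', 'xltjaad', 'qpru', 'espnlwuo'
Word count: 6


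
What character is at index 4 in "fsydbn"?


Input string: 'fsydbn'
Operation: get character at index 4
Index mapping: s[0]='f', s[1]='s', s[2]='y', s[3]='d', s[4]='b'
Result: 'b'


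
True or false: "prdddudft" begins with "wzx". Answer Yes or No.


Input string: 'prdddudft'
Prefix to check: 'wzx'
First 3 characters of input: 'prd'
Match: False
Result: No


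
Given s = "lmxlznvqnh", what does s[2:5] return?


Input string: 'lmxlznvqnh'
Operation: slice [2:5]
Extract characters: s[2]='x', s[3]='l', s[4]='z'
Result: xlz


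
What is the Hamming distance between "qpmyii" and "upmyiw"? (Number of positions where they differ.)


String 1: 'qpmyii'
String 2: 'upmyiw'
Compare each position: pos 0: 'q'!='u', pos 1: 'p'=='p', pos 2: 'm'=='m', pos 3: 'y'=='y', pos 4: 'i'=='i', pos 5: 'i'!='w'
Differing positions: 2
Hamming distance: 2


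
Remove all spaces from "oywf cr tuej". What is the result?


Input string: 'oywf cr tuej'
Operation: remove all spaces
Words: 'oywf', 'cr', 'tuej'
Join without spaces: oywfcrtuej


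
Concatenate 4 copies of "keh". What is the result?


Input string: 'keh'
Operation: repeat 4 times
Concatenation: 'keh' + 'keh' + 'keh' + 'keh'
Result: kehkehkehkeh


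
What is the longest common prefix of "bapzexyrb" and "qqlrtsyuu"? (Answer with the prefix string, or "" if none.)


String 1: 'bapzexyrb'
String 2: 'qqlrtsyuu'
Compare position by position:
pos 0: 'b' vs 'q' differ -> stop
Longest common prefix: "" (length 0)


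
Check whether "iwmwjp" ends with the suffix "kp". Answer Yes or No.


Input string: 'iwmwjp'
Suffix to check: 'kp'
Last 2 characters of input: 'jp'
Match: False
Result: No


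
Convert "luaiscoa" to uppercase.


Input string: 'luaiscoa'
Operation: convert each letter to uppercase
Mapping: 'l'->'L', 'u'->'U', 'a'->'A', 'i'->'I', 's'->'S', 'c'->'C', 'o'->'O', 'a'->'A'
Result: LUAISCOA


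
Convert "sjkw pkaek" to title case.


Input string: 'sjkw pkaek'
Operation: capitalize first letter of each word
Word transformations: 'sjkw'->'Sjkw', 'pkaek'->'Pkaek'
Result: Sjkw Pkaek


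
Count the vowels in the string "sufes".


Input string: 'sufes'
Operation: count vowels (a, e, i, o, u)
Scan: s[0]='s', s[1]='u' (vowel), s[2]='f', s[3]='e' (vowel), s[4]='s'
Vowels found: 2
Result: 2


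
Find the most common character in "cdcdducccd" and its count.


Input: 'cdcdducccd'
Operation: tally each character
Counts: 'c':5, 'd':4, 'u':1
Maximum: 'c' appears 5 times


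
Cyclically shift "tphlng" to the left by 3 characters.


Input: 'tphlng', shift = 3
Operation: split at index 3 and swap parts
Front part s[0:3] = 'tph'
Back part s[3:] = 'lng'
Rotated = back + front = 'lng' + 'tph'
Result: lngtph


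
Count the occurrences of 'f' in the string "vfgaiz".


Input string: 'vfgaiz'
Target character: 'f'
Scan each position: s[1]='f'
Matches found at indices: 1
Total: 1


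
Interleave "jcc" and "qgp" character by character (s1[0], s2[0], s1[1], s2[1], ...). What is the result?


String 1: 'jcc'
String 2: 'qgp'
Operation: alternate characters
Pairs: 'j'+'q', 'c'+'g', 'c'+'p'
Result: jqcgcp


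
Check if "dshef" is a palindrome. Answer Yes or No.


Input string: 'dshef'
Reversed: 'fehsd'
Compare pairs: s[0]='d' vs s[4]='f' (mismatch), s[1]='s' vs s[3]='e' (mismatch)
Palindrome: No


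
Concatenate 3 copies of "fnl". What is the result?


Input string: 'fnl'
Operation: repeat 3 times
Concatenation: 'fnl' + 'fnl' + 'fnl'
Result: fnlfnlfnl


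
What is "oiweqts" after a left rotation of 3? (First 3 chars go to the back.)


Input: 'oiweqts', shift = 3
Operation: split at index 3 and swap parts
Front part s[0:3] = 'oiw'
Back part s[3:] = 'eqts'
Rotated = back + front = 'eqts' + 'oiw'
Result: eqtsoiw


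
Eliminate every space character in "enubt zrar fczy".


Input string: 'enubt zrar fczy'
Operation: remove all spaces
Words: 'enubt', 'zrar', 'fczy'
Join without spaces: enubtzrarfczy


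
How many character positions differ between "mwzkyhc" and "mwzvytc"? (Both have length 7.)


String 1: 'mwzkyhc'
String 2: 'mwzvytc'
Compare each position: pos 0: 'm'=='m', pos 1: 'w'=='w', pos 2: 'z'=='z', pos 3: 'k'!='v', pos 4: 'y'=='y', pos 5: 'h'!='t', pos 6: 'c'=='c'
Differing positions: 2
Hamming distance: 2


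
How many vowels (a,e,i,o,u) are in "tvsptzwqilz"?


Input string: 'tvsptzwqilz'
Operation: count vowels (a, e, i, o, u)
Scan: s[0]='t', s[1]='v', s[2]='s', s[3]='p', s[4]='t', s[5]='z', s[6]='w', s[7]='q', s[8]='i' (vowel), s[9]='l', s[10]='z'
Vowels found: 1
Result: 1


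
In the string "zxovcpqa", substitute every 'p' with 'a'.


Input string: 'zxovcpqa'
Operation: replace 'p' with 'a'
Positions of 'p': 5
After replacement: zxovcaqa


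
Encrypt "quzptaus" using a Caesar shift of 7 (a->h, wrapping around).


Input: 'quzptaus', shift = 7
Operation: for each letter, (position + 7) mod 26
Mapping: 'q'(16+7=23)->'x', 'u'(20+7=27, 27 mod 26=1)->'b', 'z'(25+7=32, 32 mod 26=6)->'g', 'p'(15+7=22)->'w', 't'(19+7=26, 26 mod 26=0)->'a', 'a'(0+7=7)->'h', 'u'(20+7=27, 27 mod 26=1)->'b', 's'(18+7=25)->'z'
Result: xbgwahbz


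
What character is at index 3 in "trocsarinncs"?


Input string: 'trocsarinncs'
Operation: get character at index 3
Index mapping: s[0]='t', s[1]='r', s[2]='o', s[3]='c'
Result: 'c'


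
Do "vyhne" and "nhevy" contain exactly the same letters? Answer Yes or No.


String 1: 'vyhne' -> sorted: 'ehnvy'
String 2: 'nhevy' -> sorted: 'ehnvy'
Compare sorted forms: 'ehnvy' == 'ehnvy'
Anagram: Yes


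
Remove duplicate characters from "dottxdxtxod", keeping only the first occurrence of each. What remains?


Input: 'dottxdxtxod'
Operation: keep first occurrence of each character
Scan: s[0]='d' new -> keep; s[1]='o' new -> keep; s[2]='t' new -> keep; s[3]='t' seen -> skip; s[4]='x' new -> keep; s[5]='d' seen -> skip; s[6]='x' seen -> skip; s[7]='t' seen -> skip; s[8]='x' seen -> skip; s[9]='o' seen -> skip; s[10]='d' seen -> skip
Result: dotx


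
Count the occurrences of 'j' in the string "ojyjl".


Input string: 'ojyjl'
Target character: 'j'
Scan each position: s[1]='j', s[3]='j'
Matches found at indices: 1, 3
Total: 2


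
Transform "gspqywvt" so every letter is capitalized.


Input string: 'gspqywvt'
Operation: convert each letter to uppercase
Mapping: 'g'->'G', 's'->'S', 'p'->'P', 'q'->'Q', 'y'->'Y', 'w'->'W', 'v'->'V', 't'->'T'
Result: GSPQYWVT


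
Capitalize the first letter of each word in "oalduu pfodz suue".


Input string: 'oalduu pfodz suue'
Operation: capitalize first letter of each word
Word transformations: 'oalduu'->'Oalduu', 'pfodz'->'Pfodz', 'suue'->'Suue'
Result: Oalduu Pfodz Suue


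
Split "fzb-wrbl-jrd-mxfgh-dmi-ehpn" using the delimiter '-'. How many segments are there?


Input string: 'fzb-wrbl-jrd-mxfgh-dmi-ehpn'
Delimiter: '-'
Split result: 'fzb', 'wrbl', 'jrd', 'mxfgh', 'dmi', 'ehpn'
Number of parts: 6


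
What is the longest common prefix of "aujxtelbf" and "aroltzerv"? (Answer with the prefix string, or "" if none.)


String 1: 'aujxtelbf'
String 2: 'aroltzerv'
Compare position by position:
pos 0: 'a' vs 'a' match
pos 1: 'u' vs 'r' differ -> stop
Longest common prefix: "a" (length 1)


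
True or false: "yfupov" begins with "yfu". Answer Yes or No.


Input string: 'yfupov'
Prefix to check: 'yfu'
First 3 characters of input: 'yfu'
Match: True
Result: Yes


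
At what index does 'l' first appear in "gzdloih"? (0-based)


Input string: 'gzdloih'
Target: 'l'
Scanning left to right: s[0]='g', s[1]='z', s[2]='d', s[3]='l'
First match at index: 3


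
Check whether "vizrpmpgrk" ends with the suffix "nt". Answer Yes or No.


Input string: 'vizrpmpgrk'
Suffix to check: 'nt'
Last 2 characters of input: 'rk'
Match: False
Result: No


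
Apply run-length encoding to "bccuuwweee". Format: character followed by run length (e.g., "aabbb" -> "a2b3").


Input: 'bccuuwweee'
Operation: identify consecutive runs
Runs: 'b' -> b1, 'cc' -> c2, 'uu' -> u2, 'ww' -> w2, 'eee' -> e3
Encoded: b1c2u2w2e3


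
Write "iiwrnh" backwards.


Input string: 'iiwrnh'
Operation: reverse character order
Original order: 'i' -> 'i' -> 'w' -> 'r' -> 'n' -> 'h'
Reversed order: 'h' -> 'n' -> 'r' -> 'w' -> 'i' -> 'i'
Result: hnrwii


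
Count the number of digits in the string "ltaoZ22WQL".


Input string: 'ltaoZ22WQL'
Operation: count digit characters (0-9)
Scan: 'l', 't', 'a', 'o', 'Z', '2'(digit), '2'(digit), 'W', 'Q', 'L'
Digits found: 2
Result: 2


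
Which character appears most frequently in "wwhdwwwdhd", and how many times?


Input: 'wwhdwwwdhd'
Operation: tally each character
Counts: 'd':3, 'h':2, 'w':5
Maximum: 'w' appears 5 times


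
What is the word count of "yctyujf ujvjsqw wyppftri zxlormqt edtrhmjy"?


Input string: 'yctyujf ujvjsqw wyppftri zxlormqt edtrhmjy'
Operation: split by spaces
Words found: 'yctyujf', 'ujvjsqw', 'wyppftri', 'zxlormqt', 'edtrhmjy'
Word count: 5


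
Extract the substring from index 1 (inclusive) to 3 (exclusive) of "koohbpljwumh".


Input string: 'koohbpljwumh'
Operation: slice [1:3]
Extract characters: s[1]='o', s[2]='o'
Result: oo


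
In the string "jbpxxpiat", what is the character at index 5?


Input string: 'jbpxxpiat'
Operation: get character at index 5
Index mapping: s[0]='j', s[1]='b', s[2]='p', s[3]='x', s[4]='x', s[5]='p'
Result: 'p'


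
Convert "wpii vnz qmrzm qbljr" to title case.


Input string: 'wpii vnz qmrzm qbljr'
Operation: capitalize first letter of each word
Word transformations: 'wpii'->'Wpii', 'vnz'->'Vnz', 'qmrzm'->'Qmrzm', 'qbljr'->'Qbljr'
Result: Wpii Vnz Qmrzm Qbljr


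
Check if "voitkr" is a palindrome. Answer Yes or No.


Input string: 'voitkr'
Reversed: 'rktiov'
Compare pairs: s[0]='v' vs s[5]='r' (mismatch), s[1]='o' vs s[4]='k' (mismatch), s[2]='i' vs s[3]='t' (mismatch)
Palindrome: No


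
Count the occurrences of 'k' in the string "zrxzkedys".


Input string: 'zrxzkedys'
Target character: 'k'
Scan each position: s[4]='k'
Matches found at indices: 4
Total: 1


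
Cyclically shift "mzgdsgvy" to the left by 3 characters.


Input: 'mzgdsgvy', shift = 3
Operation: split at index 3 and swap parts
Front part s[0:3] = 'mzg'
Back part s[3:] = 'dsgvy'
Rotated = back + front = 'dsgvy' + 'mzg'
Result: dsgvymzg


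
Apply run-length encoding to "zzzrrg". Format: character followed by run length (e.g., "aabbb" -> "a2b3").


Input: 'zzzrrg'
Operation: identify consecutive runs
Runs: 'zzz' -> z3, 'rr' -> r2, 'g' -> g1
Encoded: z3r2g1


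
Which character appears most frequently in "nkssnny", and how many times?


Input: 'nkssnny'
Operation: tally each character
Counts: 'k':1, 'n':3, 's':2, 'y':1
Maximum: 'n' appears 3 times


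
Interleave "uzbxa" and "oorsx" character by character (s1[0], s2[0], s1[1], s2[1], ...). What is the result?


String 1: 'uzbxa'
String 2: 'oorsx'
Operation: alternate characters
Pairs: 'u'+'o', 'z'+'o', 'b'+'r', 'x'+'s', 'a'+'x'
Result: uozobrxsax


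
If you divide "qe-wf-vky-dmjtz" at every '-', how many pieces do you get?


Input string: 'qe-wf-vky-dmjtz'
Delimiter: '-'
Split result: 'qe', 'wf', 'vky', 'dmjtz'
Number of parts: 4


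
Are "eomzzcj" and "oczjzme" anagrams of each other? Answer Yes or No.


String 1: 'eomzzcj' -> sorted: 'cejmozz'
String 2: 'oczjzme' -> sorted: 'cejmozz'
Compare sorted forms: 'cejmozz' == 'cejmozz'
Anagram: Yes


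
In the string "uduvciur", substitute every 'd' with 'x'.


Input string: 'uduvciur'
Operation: replace 'd' with 'x'
Positions of 'd': 1
After replacement: uxuvciur


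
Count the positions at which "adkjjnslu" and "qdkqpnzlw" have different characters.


String 1: 'adkjjnslu'
String 2: 'qdkqpnzlw'
Compare each position: pos 0: 'a'!='q', pos 1: 'd'=='d', pos 2: 'k'=='k', pos 3: 'j'!='q', pos 4: 'j'!='p', pos 5: 'n'=='n', pos 6: 's'!='z', pos 7: 'l'=='l', pos 8: 'u'!='w'
Differing positions: 5
Hamming distance: 5


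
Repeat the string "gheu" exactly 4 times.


Input string: 'gheu'
Operation: repeat 4 times
Concatenation: 'gheu' + 'gheu' + 'gheu' + 'gheu'
Result: gheugheugheugheu


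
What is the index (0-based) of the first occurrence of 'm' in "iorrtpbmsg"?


Input string: 'iorrtpbmsg'
Target: 'm'
Scanning left to right: s[0]='i', s[1]='o', s[2]='r', s[3]='r', s[4]='t', s[5]='p', s[6]='b', s[7]='m'
First match at index: 7


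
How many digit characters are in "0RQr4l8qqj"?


Input string: '0RQr4l8qqj'
Operation: count digit characters (0-9)
Scan: '0'(digit), 'R', 'Q', 'r', '4'(digit), 'l', '8'(digit), 'q', 'q', 'j'
Digits found: 3
Result: 3


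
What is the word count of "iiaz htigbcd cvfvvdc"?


Input string: 'iiaz htigbcd cvfvvdc'
Operation: split by spaces
Words found: 'iiaz', 'htigbcd', 'cvfvvdc'
Word count: 3


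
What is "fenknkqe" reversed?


Input string: 'fenknkqe'
Operation: reverse character order
Original order: 'f' -> 'e' -> 'n' -> 'k' -> 'n' -> 'k' -> 'q' -> 'e'
Reversed order: 'e' -> 'q' -> 'k' -> 'n' -> 'k' -> 'n' -> 'e' -> 'f'
Result: eqknknef


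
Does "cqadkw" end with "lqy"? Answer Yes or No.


Input string: 'cqadkw'
Suffix to check: 'lqy'
Last 3 characters of input: 'dkw'
Match: False
Result: No


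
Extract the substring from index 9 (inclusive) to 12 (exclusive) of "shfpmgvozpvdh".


Input string: 'shfpmgvozpvdh'
Operation: slice [9:12]
Extract characters: s[9]='p', s[10]='v', s[11]='d'
Result: pvd


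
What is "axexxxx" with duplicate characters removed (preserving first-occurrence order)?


Input: 'axexxxx'
Operation: keep first occurrence of each character
Scan: s[0]='a' new -> keep; s[1]='x' new -> keep; s[2]='e' new -> keep; s[3]='x' seen -> skip; s[4]='x' seen -> skip; s[5]='x' seen -> skip; s[6]='x' seen -> skip
Result: axe


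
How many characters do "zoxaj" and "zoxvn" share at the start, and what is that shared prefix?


String 1: 'zoxaj'
String 2: 'zoxvn'
Compare position by position:
pos 0: 'z' vs 'z' match
pos 1: 'o' vs 'o' match
pos 2: 'x' vs 'x' match
pos 3: 'a' vs 'v' differ -> stop
Longest common prefix: "zox" (length 3)


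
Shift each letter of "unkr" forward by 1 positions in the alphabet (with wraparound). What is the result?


Input: 'unkr', shift = 1
Operation: for each letter, (position + 1) mod 26
Mapping: 'u'(20+1=21)->'v', 'n'(13+1=14)->'o', 'k'(10+1=11)->'l', 'r'(17+1=18)->'s'
Result: vols


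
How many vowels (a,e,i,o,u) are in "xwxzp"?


Input string: 'xwxzp'
Operation: count vowels (a, e, i, o, u)
Scan: s[0]='x', s[1]='w', s[2]='x', s[3]='z', s[4]='p'
Vowels found: 0
Result: 0


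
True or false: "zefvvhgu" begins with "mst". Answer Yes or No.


Input string: 'zefvvhgu'
Prefix to check: 'mst'
First 3 characters of input: 'zef'
Match: False
Result: No


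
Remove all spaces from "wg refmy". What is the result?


Input string: 'wg refmy'
Operation: remove all spaces
Words: 'wg', 'refmy'
Join without spaces: wgrefmy


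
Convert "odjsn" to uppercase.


Input string: 'odjsn'
Operation: convert each letter to uppercase
Mapping: 'o'->'O', 'd'->'D', 'j'->'J', 's'->'S', 'n'->'N'
Result: ODJSN


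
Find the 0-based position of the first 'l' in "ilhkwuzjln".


Input string: 'ilhkwuzjln'
Target: 'l'
Scanning left to right: s[0]='i', s[1]='l'
First match at index: 1


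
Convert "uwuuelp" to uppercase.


Input string: 'uwuuelp'
Operation: convert each letter to uppercase
Mapping: 'u'->'U', 'w'->'W', 'u'->'U', 'u'->'U', 'e'->'E', 'l'->'L', 'p'->'P'
Result: UWUUELP


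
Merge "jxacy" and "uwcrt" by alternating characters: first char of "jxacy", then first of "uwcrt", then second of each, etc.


String 1: 'jxacy'
String 2: 'uwcrt'
Operation: alternate characters
Pairs: 'j'+'u', 'x'+'w', 'a'+'c', 'c'+'r', 'y'+'t'
Result: juxwaccryt


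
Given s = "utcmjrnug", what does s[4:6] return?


Input string: 'utcmjrnug'
Operation: slice [4:6]
Extract characters: s[4]='j', s[5]='r'
Result: jr


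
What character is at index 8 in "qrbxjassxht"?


Input string: 'qrbxjassxht'
Operation: get character at index 8
Index mapping: s[0]='q', s[1]='r', s[2]='b', s[3]='x', s[4]='j', s[5]='a', s[6]='s', s[7]='s', s[8]='x'
Result: 'x'


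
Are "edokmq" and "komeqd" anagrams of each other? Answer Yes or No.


String 1: 'edokmq' -> sorted: 'dekmoq'
String 2: 'komeqd' -> sorted: 'dekmoq'
Compare sorted forms: 'dekmoq' == 'dekmoq'
Anagram: Yes


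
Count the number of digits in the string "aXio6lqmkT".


Input string: 'aXio6lqmkT'
Operation: count digit characters (0-9)
Scan: 'a', 'X', 'i', 'o', '6'(digit), 'l', 'q', 'm', 'k', 'T'
Digits found: 1
Result: 1


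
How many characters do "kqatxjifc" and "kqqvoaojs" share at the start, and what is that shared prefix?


String 1: 'kqatxjifc'
String 2: 'kqqvoaojs'
Compare position by position:
pos 0: 'k' vs 'k' match
pos 1: 'q' vs 'q' match
pos 2: 'a' vs 'q' differ -> stop
Longest common prefix: "kq" (length 2)


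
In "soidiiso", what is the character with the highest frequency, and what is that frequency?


Input: 'soidiiso'
Operation: tally each character
Counts: 'd':1, 'i':3, 'o':2, 's':2
Maximum: 'i' appears 3 times


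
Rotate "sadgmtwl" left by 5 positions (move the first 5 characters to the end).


Input: 'sadgmtwl', shift = 5
Operation: split at index 5 and swap parts
Front part s[0:5] = 'sadgm'
Back part s[5:] = 'twl'
Rotated = back + front = 'twl' + 'sadgm'
Result: twlsadgm


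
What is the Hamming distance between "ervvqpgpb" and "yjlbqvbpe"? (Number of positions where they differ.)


String 1: 'ervvqpgpb'
String 2: 'yjlbqvbpe'
Compare each position: pos 0: 'e'!='y', pos 1: 'r'!='j', pos 2: 'v'!='l', pos 3: 'v'!='b', pos 4: 'q'=='q', pos 5: 'p'!='v', pos 6: 'g'!='b', pos 7: 'p'=='p', pos 8: 'b'!='e'
Differing positions: 7
Hamming distance: 7


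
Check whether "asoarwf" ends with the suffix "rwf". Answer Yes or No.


Input string: 'asoarwf'
Suffix to check: 'rwf'
Last 3 characters of input: 'rwf'
Match: True
Result: Yes


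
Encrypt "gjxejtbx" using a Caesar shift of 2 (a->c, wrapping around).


Input: 'gjxejtbx', shift = 2
Operation: for each letter, (position + 2) mod 26
Mapping: 'g'(6+2=8)->'i', 'j'(9+2=11)->'l', 'x'(23+2=25)->'z', 'e'(4+2=6)->'g', 'j'(9+2=11)->'l', 't'(19+2=21)->'v', 'b'(1+2=3)->'d', 'x'(23+2=25)->'z'
Result: ilzglvdz


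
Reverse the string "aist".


Input string: 'aist'
Operation: reverse character order
Original order: 'a' -> 'i' -> 's' -> 't'
Reversed order: 't' -> 's' -> 'i' -> 'a'
Result: tsia


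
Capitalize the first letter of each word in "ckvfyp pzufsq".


Input string: 'ckvfyp pzufsq'
Operation: capitalize first letter of each word
Word transformations: 'ckvfyp'->'Ckvfyp', 'pzufsq'->'Pzufsq'
Result: Ckvfyp Pzufsq


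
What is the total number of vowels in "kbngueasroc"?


Input string: 'kbngueasroc'
Operation: count vowels (a, e, i, o, u)
Scan: s[0]='k', s[1]='b', s[2]='n', s[3]='g', s[4]='u' (vowel), s[5]='e' (vowel), s[6]='a' (vowel), s[7]='s', s[8]='r', s[9]='o' (vowel), s[10]='c'
Vowels found: 4
Result: 4


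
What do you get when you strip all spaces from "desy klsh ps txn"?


Input string: 'desy klsh ps txn'
Operation: remove all spaces
Words: 'desy', 'klsh', 'ps', 'txn'
Join without spaces: desyklshpstxn


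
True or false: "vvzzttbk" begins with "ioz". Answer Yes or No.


Input string: 'vvzzttbk'
Prefix to check: 'ioz'
First 3 characters of input: 'vvz'
Match: False
Result: No


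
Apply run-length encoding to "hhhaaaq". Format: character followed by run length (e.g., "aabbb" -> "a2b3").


Input: 'hhhaaaq'
Operation: identify consecutive runs
Runs: 'hhh' -> h3, 'aaa' -> a3, 'q' -> q1
Encoded: h3a3q1


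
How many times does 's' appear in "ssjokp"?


Input string: 'ssjokp'
Target character: 's'
Scan each position: s[0]='s', s[1]='s'
Matches found at indices: 0, 1
Total: 2


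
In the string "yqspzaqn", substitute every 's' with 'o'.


Input string: 'yqspzaqn'
Operation: replace 's' with 'o'
Positions of 's': 2
After replacement: yqopzaqn


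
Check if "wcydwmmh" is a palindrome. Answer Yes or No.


Input string: 'wcydwmmh'
Reversed: 'hmmwdycw'
Compare pairs: s[0]='w' vs s[7]='h' (mismatch), s[1]='c' vs s[6]='m' (mismatch), s[2]='y' vs s[5]='m' (mismatch), s[3]='d' vs s[4]='w' (mismatch)
Palindrome: No


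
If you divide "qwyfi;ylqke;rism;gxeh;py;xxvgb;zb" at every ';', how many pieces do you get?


Input string: 'qwyfi;ylqke;rism;gxeh;py;xxvgb;zb'
Delimiter: ';'
Split result: 'qwyfi', 'ylqke', 'rism', 'gxeh', 'py', 'xxvgb', 'zb'
Number of parts: 7


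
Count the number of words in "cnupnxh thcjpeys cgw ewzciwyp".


Input string: 'cnupnxh thcjpeys cgw ewzciwyp'
Operation: split by spaces
Words found: 'cnupnxh', 'thcjpeys', 'cgw', 'ewzciwyp'
Word count: 4


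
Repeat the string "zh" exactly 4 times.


Input string: 'zh'
Operation: repeat 4 times
Concatenation: 'zh' + 'zh' + 'zh' + 'zh'
Result: zhzhzhzh


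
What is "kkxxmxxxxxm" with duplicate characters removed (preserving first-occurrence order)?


Input: 'kkxxmxxxxxm'
Operation: keep first occurrence of each character
Scan: s[0]='k' new -> keep; s[1]='k' seen -> skip; s[2]='x' new -> keep; s[3]='x' seen -> skip; s[4]='m' new -> keep; s[5]='x' seen -> skip; s[6]='x' seen -> skip; s[7]='x' seen -> skip; s[8]='x' seen -> skip; s[9]='x' seen -> skip; s[10]='m' seen -> skip
Result: kxm


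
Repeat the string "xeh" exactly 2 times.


Input string: 'xeh'
Operation: repeat 2 times
Concatenation: 'xeh' + 'xeh'
Result: xehxeh


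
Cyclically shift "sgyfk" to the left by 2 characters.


Input: 'sgyfk', shift = 2
Operation: split at index 2 and swap parts
Front part s[0:2] = 'sg'
Back part s[2:] = 'yfk'
Rotated = back + front = 'yfk' + 'sg'
Result: yfksg


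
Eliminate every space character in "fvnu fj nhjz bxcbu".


Input string: 'fvnu fj nhjz bxcbu'
Operation: remove all spaces
Words: 'fvnu', 'fj', 'nhjz', 'bxcbu'
Join without spaces: fvnufjnhjzbxcbu


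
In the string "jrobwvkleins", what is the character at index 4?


Input string: 'jrobwvkleins'
Operation: get character at index 4
Index mapping: s[0]='j', s[1]='r', s[2]='o', s[3]='b', s[4]='w'
Result: 'w'


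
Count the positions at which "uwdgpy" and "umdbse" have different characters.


String 1: 'uwdgpy'
String 2: 'umdbse'
Compare each position: pos 0: 'u'=='u', pos 1: 'w'!='m', pos 2: 'd'=='d', pos 3: 'g'!='b', pos 4: 'p'!='s', pos 5: 'y'!='e'
Differing positions: 4
Hamming distance: 4


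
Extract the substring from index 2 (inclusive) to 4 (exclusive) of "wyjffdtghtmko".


Input string: 'wyjffdtghtmko'
Operation: slice [2:4]
Extract characters: s[2]='j', s[3]='f'
Result: jf


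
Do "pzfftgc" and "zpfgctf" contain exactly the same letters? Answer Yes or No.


String 1: 'pzfftgc' -> sorted: 'cffgptz'
String 2: 'zpfgctf' -> sorted: 'cffgptz'
Compare sorted forms: 'cffgptz' == 'cffgptz'
Anagram: Yes


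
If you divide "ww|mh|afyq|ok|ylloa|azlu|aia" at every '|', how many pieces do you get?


Input string: 'ww|mh|afyq|ok|ylloa|azlu|aia'
Delimiter: '|'
Split result: 'ww', 'mh', 'afyq', 'ok', 'ylloa', 'azlu', 'aia'
Number of parts: 7


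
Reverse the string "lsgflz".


Input string: 'lsgflz'
Operation: reverse character order
Original order: 'l' -> 's' -> 'g' -> 'f' -> 'l' -> 'z'
Reversed order: 'z' -> 'l' -> 'f' -> 'g' -> 's' -> 'l'
Result: zlfgsl


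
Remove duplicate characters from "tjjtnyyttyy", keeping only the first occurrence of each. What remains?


Input: 'tjjtnyyttyy'
Operation: keep first occurrence of each character
Scan: s[0]='t' new -> keep; s[1]='j' new -> keep; s[2]='j' seen -> skip; s[3]='t' seen -> skip; s[4]='n' new -> keep; s[5]='y' new -> keep; s[6]='y' seen -> skip; s[7]='t' seen -> skip; s[8]='t' seen -> skip; s[9]='y' seen -> skip; s[10]='y' seen -> skip
Result: tjny


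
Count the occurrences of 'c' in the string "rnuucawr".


Input string: 'rnuucawr'
Target character: 'c'
Scan each position: s[4]='c'
Matches found at indices: 4
Total: 1


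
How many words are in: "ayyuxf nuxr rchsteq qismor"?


Input string: 'ayyuxf nuxr rchsteq qismor'
Operation: split by spaces
Words found: 'ayyuxf', 'nuxr', 'rchsteq', 'qismor'
Word count: 4


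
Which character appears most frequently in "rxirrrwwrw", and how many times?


Input: 'rxirrrwwrw'
Operation: tally each character
Counts: 'i':1, 'r':5, 'w':3, 'x':1
Maximum: 'r' appears 5 times


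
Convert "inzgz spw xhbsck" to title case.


Input string: 'inzgz spw xhbsck'
Operation: capitalize first letter of each word
Word transformations: 'inzgz'->'Inzgz', 'spw'->'Spw', 'xhbsck'->'Xhbsck'
Result: Inzgz Spw Xhbsck


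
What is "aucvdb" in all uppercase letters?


Input string: 'aucvdb'
Operation: convert each letter to uppercase
Mapping: 'a'->'A', 'u'->'U', 'c'->'C', 'v'->'V', 'd'->'D', 'b'->'B'
Result: AUCVDB


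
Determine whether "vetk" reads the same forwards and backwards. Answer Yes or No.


Input string: 'vetk'
Reversed: 'ktev'
Compare pairs: s[0]='v' vs s[3]='k' (mismatch), s[1]='e' vs s[2]='t' (mismatch)
Palindrome: No


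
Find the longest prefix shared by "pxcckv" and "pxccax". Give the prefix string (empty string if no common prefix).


String 1: 'pxcckv'
String 2: 'pxccax'
Compare position by position:
pos 0: 'p' vs 'p' match
pos 1: 'x' vs 'x' match
pos 2: 'c' vs 'c' match
pos 3: 'c' vs 'c' match
pos 4: 'k' vs 'a' differ -> stop
Longest common prefix: "pxcc" (length 4)


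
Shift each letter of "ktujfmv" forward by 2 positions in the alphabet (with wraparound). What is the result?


Input: 'ktujfmv', shift = 2
Operation: for each letter, (position + 2) mod 26
Mapping: 'k'(10+2=12)->'m', 't'(19+2=21)->'v', 'u'(20+2=22)->'w', 'j'(9+2=11)->'l', 'f'(5+2=7)->'h', 'm'(12+2=14)->'o', 'v'(21+2=23)->'x'
Result: mvwlhox


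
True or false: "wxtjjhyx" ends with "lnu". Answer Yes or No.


Input string: 'wxtjjhyx'
Suffix to check: 'lnu'
Last 3 characters of input: 'hyx'
Match: False
Result: No


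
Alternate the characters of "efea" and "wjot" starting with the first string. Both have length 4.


String 1: 'efea'
String 2: 'wjot'
Operation: alternate characters
Pairs: 'e'+'w', 'f'+'j', 'e'+'o', 'a'+'t'
Result: ewfjeoat


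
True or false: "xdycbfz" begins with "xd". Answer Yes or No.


Input string: 'xdycbfz'
Prefix to check: 'xd'
First 2 characters of input: 'xd'
Match: True
Result: Yes


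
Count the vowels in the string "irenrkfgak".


Input string: 'irenrkfgak'
Operation: count vowels (a, e, i, o, u)
Scan: s[0]='i' (vowel), s[1]='r', s[2]='e' (vowel), s[3]='n', s[4]='r', s[5]='k', s[6]='f', s[7]='g', s[8]='a' (vowel), s[9]='k'
Vowels found: 3
Result: 3


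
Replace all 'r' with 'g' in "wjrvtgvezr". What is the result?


Input string: 'wjrvtgvezr'
Operation: replace 'r' with 'g'
Positions of 'r': 2, 9
After replacement: wjgvtgvezg


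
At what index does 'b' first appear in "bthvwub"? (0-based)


Input string: 'bthvwub'
Target: 'b'
Scanning left to right: s[0]='b'
First match at index: 0


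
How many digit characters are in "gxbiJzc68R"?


Input string: 'gxbiJzc68R'
Operation: count digit characters (0-9)
Scan: 'g', 'x', 'b', 'i', 'J', 'z', 'c', '6'(digit), '8'(digit), 'R'
Digits found: 2
Result: 2


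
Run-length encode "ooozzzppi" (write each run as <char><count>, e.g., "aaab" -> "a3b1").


Input: 'ooozzzppi'
Operation: identify consecutive runs
Runs: 'ooo' -> o3, 'zzz' -> z3, 'pp' -> p2, 'i' -> i1
Encoded: o3z3p2i1


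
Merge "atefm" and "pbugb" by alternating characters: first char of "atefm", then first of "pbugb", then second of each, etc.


String 1: 'atefm'
String 2: 'pbugb'
Operation: alternate characters
Pairs: 'a'+'p', 't'+'b', 'e'+'u', 'f'+'g', 'm'+'b'
Result: aptbeufgmb


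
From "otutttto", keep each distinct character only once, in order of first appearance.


Input: 'otutttto'
Operation: keep first occurrence of each character
Scan: s[0]='o' new -> keep; s[1]='t' new -> keep; s[2]='u' new -> keep; s[3]='t' seen -> skip; s[4]='t' seen -> skip; s[5]='t' seen -> skip; s[6]='t' seen -> skip; s[7]='o' seen -> skip
Result: otu


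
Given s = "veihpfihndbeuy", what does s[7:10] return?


Input string: 'veihpfihndbeuy'
Operation: slice [7:10]
Extract characters: s[7]='h', s[8]='n', s[9]='d'
Result: hnd


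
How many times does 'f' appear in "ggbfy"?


Input string: 'ggbfy'
Target character: 'f'
Scan each position: s[3]='f'
Matches found at indices: 3
Total: 1


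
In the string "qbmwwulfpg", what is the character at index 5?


Input string: 'qbmwwulfpg'
Operation: get character at index 5
Index mapping: s[0]='q', s[1]='b', s[2]='m', s[3]='w', s[4]='w', s[5]='u'
Result: 'u'


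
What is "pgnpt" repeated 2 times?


Input string: 'pgnpt'
Operation: repeat 2 times
Concatenation: 'pgnpt' + 'pgnpt'
Result: pgnptpgnpt


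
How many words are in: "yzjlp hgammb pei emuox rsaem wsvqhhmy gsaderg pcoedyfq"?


Input string: 'yzjlp hgammb pei emuox rsaem wsvqhhmy gsaderg pcoedyfq'
Operation: split by spaces
Words found: 'yzjlp', 'hgammb', 'pei', 'emuox', 'rsaem', 'wsvqhhmy', 'gsaderg', 'pcoedyfq'
Word count: 8


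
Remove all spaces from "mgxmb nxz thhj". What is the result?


Input string: 'mgxmb nxz thhj'
Operation: remove all spaces
Words: 'mgxmb', 'nxz', 'thhj'
Join without spaces: mgxmbnxzthhj


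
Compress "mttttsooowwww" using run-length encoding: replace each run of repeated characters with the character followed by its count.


Input: 'mttttsooowwww'
Operation: identify consecutive runs
Runs: 'm' -> m1, 'tttt' -> t4, 's' -> s1, 'ooo' -> o3, 'wwww' -> w4
Encoded: m1t4s1o3w4


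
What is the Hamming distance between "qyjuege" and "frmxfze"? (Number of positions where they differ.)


String 1: 'qyjuege'
String 2: 'frmxfze'
Compare each position: pos 0: 'q'!='f', pos 1: 'y'!='r', pos 2: 'j'!='m', pos 3: 'u'!='x', pos 4: 'e'!='f', pos 5: 'g'!='z', pos 6: 'e'=='e'
Differing positions: 6
Hamming distance: 6


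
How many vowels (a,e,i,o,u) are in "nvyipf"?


Input string: 'nvyipf'
Operation: count vowels (a, e, i, o, u)
Scan: s[0]='n', s[1]='v', s[2]='y', s[3]='i' (vowel), s[4]='p', s[5]='f'
Vowels found: 1
Result: 1


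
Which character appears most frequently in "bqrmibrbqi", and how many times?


Input: 'bqrmibrbqi'
Operation: tally each character
Counts: 'b':3, 'i':2, 'm':1, 'q':2, 'r':2
Maximum: 'b' appears 3 times


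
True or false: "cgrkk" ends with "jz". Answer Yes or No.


Input string: 'cgrkk'
Suffix to check: 'jz'
Last 2 characters of input: 'kk'
Match: False
Result: No


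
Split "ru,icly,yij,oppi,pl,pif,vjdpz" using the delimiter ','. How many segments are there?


Input string: 'ru,icly,yij,oppi,pl,pif,vjdpz'
Delimiter: ','
Split result: 'ru', 'icly', 'yij', 'oppi', 'pl', 'pif', 'vjdpz'
Number of parts: 7


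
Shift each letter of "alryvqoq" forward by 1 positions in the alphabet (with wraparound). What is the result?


Input: 'alryvqoq', shift = 1
Operation: for each letter, (position + 1) mod 26
Mapping: 'a'(0+1=1)->'b', 'l'(11+1=12)->'m', 'r'(17+1=18)->'s', 'y'(24+1=25)->'z', 'v'(21+1=22)->'w', 'q'(16+1=17)->'r', 'o'(14+1=15)->'p', 'q'(16+1=17)->'r'
Result: bmszwrpr


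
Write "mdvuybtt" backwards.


Input string: 'mdvuybtt'
Operation: reverse character order
Original order: 'm' -> 'd' -> 'v' -> 'u' -> 'y' -> 'b' -> 't' -> 't'
Reversed order: 't' -> 't' -> 'b' -> 'y' -> 'u' -> 'v' -> 'd' -> 'm'
Result: ttbyuvdm


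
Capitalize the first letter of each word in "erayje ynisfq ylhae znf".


Input string: 'erayje ynisfq ylhae znf'
Operation: capitalize first letter of each word
Word transformations: 'erayje'->'Erayje', 'ynisfq'->'Ynisfq', 'ylhae'->'Ylhae', 'znf'->'Znf'
Result: Erayje Ynisfq Ylhae Znf


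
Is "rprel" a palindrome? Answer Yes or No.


Input string: 'rprel'
Reversed: 'lerpr'
Compare pairs: s[0]='r' vs s[4]='l' (mismatch), s[1]='p' vs s[3]='e' (mismatch)
Palindrome: No


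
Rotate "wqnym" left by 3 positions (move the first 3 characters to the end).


Input: 'wqnym', shift = 3
Operation: split at index 3 and swap parts
Front part s[0:3] = 'wqn'
Back part s[3:] = 'ym'
Rotated = back + front = 'ym' + 'wqn'
Result: ymwqn


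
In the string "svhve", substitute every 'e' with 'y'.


Input string: 'svhve'
Operation: replace 'e' with 'y'
Positions of 'e': 4
After replacement: svhvy


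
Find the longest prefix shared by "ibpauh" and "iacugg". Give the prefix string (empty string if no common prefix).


String 1: 'ibpauh'
String 2: 'iacugg'
Compare position by position:
pos 0: 'i' vs 'i' match
pos 1: 'b' vs 'a' differ -> stop
Longest common prefix: "i" (length 1)


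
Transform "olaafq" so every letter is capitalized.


Input string: 'olaafq'
Operation: convert each letter to uppercase
Mapping: 'o'->'O', 'l'->'L', 'a'->'A', 'a'->'A', 'f'->'F', 'q'->'Q'
Result: OLAAFQ


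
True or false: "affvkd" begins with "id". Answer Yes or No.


Input string: 'affvkd'
Prefix to check: 'id'
First 2 characters of input: 'af'
Match: False
Result: No


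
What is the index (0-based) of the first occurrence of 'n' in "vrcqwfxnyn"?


Input string: 'vrcqwfxnyn'
Target: 'n'
Scanning left to right: s[0]='v', s[1]='r', s[2]='c', s[3]='q', s[4]='w', s[5]='f', s[6]='x', s[7]='n'
First match at index: 7


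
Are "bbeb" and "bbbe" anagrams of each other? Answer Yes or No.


String 1: 'bbeb' -> sorted: 'bbbe'
String 2: 'bbbe' -> sorted: 'bbbe'
Compare sorted forms: 'bbbe' == 'bbbe'
Anagram: Yes


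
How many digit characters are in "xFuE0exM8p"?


Input string: 'xFuE0exM8p'
Operation: count digit characters (0-9)
Scan: 'x', 'F', 'u', 'E', '0'(digit), 'e', 'x', 'M', '8'(digit), 'p'
Digits found: 2
Result: 2


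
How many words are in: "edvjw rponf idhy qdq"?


Input string: 'edvjw rponf idhy qdq'
Operation: split by spaces
Words found: 'edvjw', 'rponf', 'idhy', 'qdq'
Word count: 4


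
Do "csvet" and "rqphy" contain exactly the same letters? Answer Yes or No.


String 1: 'csvet' -> sorted: 'cestv'
String 2: 'rqphy' -> sorted: 'hpqry'
Compare sorted forms: 'cestv' != 'hpqry'
Anagram: No


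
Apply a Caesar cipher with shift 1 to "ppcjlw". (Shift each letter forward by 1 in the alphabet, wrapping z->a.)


Input: 'ppcjlw', shift = 1
Operation: for each letter, (position + 1) mod 26
Mapping: 'p'(15+1=16)->'q', 'p'(15+1=16)->'q', 'c'(2+1=3)->'d', 'j'(9+1=10)->'k', 'l'(11+1=12)->'m', 'w'(22+1=23)->'x'
Result: qqdkmx


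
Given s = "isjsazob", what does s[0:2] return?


Input string: 'isjsazob'
Operation: slice [0:2]
Extract characters: s[0]='i', s[1]='s'
Result: is
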